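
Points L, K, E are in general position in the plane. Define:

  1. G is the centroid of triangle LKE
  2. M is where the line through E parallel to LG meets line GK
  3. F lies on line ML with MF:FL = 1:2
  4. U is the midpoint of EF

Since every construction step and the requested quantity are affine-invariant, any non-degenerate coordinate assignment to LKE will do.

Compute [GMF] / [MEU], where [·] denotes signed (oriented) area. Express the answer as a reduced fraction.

Assign L = (0, 0), K = (1, 0), E = (0, 1) — the answer is frame-independent, so this choice is without loss of generality.
1. G is the centroid of triangle LKE ⇒ G = (1/3, 1/3)
2. M is where the line through E parallel to LG meets line GK ⇒ M = (-1/3, 2/3)
3. F lies on line ML with MF:FL = 1:2 ⇒ F = (-2/9, 4/9)
4. U is the midpoint of EF ⇒ U = (-1/9, 13/18)
2·[GMF] = 1/9, 2·[MEU] = -1/18
[GMF]:[MEU] = 1/9:-1/18 = -2

[GMF]:[MEU] = -2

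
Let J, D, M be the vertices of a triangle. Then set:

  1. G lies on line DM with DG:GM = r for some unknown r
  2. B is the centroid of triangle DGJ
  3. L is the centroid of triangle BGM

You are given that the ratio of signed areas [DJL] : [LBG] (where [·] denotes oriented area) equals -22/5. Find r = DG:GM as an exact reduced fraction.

r = 1/5

Work in coordinates with J = (0, 0), D = (1, 0), M = (0, 1).
1. With DG:GM = r, write λ = r/(r+1) so G = D + λ·(M−D); G is affine-linear in λ
2. B is the centroid of triangle DGJ ⇒ B is an affine combination of earlier points and hence also affine-linear in λ
3. L is the centroid of triangle BGM ⇒ L is an affine combination of earlier points and hence also affine-linear in λ
Every point depending on G is an affine combination of G and λ-independent points, so each such coordinate is linear in λ; the λ² term in each signed area is a multiple of (M−D)×(M−D) = 0, so 2·[DJL] and 2·[LBG] are each linear in λ. Evaluating at λ=0 and λ=1:
  2·[DJL] = -4/9·λ − 1/3,   2·[LBG] = -1/9·λ + 1/9
So [DJL]:[LBG] = (-4/9·λ − 1/3) / (-1/9·λ + 1/9). Setting this equal to -22/5:
  -4/9·λ − 1/3 = -22/5·(-1/9·λ + 1/9)  ⇒  λ = 1/6
Then r = λ/(1−λ) = (1/6)/(5/6) = 1/5. Check: with r = 1/5, G = (5/6, 1/6) and [DJL]:[LBG] = -22/5 as required.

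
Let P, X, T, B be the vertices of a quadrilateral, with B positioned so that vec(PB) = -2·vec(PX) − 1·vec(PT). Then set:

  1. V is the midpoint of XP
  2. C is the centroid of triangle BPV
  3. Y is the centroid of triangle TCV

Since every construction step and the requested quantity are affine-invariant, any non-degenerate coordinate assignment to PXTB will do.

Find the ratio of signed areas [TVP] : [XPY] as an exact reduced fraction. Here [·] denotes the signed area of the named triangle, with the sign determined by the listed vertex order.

[TVP]:[XPY] = 9/4

Choose coordinates P = (0, 0), X = (1, 0), T = (0, 1), B = (-2, -1).
1. V is the midpoint of XP ⇒ V = (1/2, 0)
2. C is the centroid of triangle BPV ⇒ C = (-1/2, -1/3)
3. Y is the centroid of triangle TCV ⇒ Y = (0, 2/9)
2·[TVP] = -1/2, 2·[XPY] = -2/9
[TVP]:[XPY] = -1/2:-2/9 = 9/4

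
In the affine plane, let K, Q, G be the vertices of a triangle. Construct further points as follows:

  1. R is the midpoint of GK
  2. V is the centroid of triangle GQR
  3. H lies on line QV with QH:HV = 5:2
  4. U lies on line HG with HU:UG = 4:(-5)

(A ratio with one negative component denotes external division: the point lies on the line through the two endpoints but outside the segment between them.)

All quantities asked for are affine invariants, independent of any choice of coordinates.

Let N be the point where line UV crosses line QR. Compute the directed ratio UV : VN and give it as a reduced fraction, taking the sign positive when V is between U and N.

Work in coordinates with K = (0, 0), Q = (1, 0), G = (0, 1).
1. R is the midpoint of GK ⇒ R = (0, 1/2)
2. V is the centroid of triangle GQR ⇒ V = (1/3, 1/2)
3. H lies on line QV with QH:HV = 5:2 ⇒ H = (11/21, 5/14)
4. U lies on line HG with HU:UG = 4:(-5) ⇒ U = (55/21, -31/14)
line UV meets QR at N = (19/33, 7/33)
V = U + t·(N−U) with t = 66/59, so UV:VN = 66/59:-7/59

UV:VN = -66/7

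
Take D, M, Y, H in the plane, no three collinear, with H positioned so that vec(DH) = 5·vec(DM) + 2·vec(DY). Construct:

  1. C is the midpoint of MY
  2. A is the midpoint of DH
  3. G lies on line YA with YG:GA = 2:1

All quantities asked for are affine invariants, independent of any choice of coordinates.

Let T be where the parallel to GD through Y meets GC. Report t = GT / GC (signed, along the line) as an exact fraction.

Choose coordinates D = (0, 0), M = (1, 0), Y = (0, 1), H = (5, 2).
1. C is the midpoint of MY ⇒ C = (1/2, 1/2)
2. A is the midpoint of DH ⇒ A = (5/2, 1)
3. G lies on line YA with YG:GA = 2:1 ⇒ G = (5/3, 1)
through Y parallel to GD: direction (-5/3, -1); meets GC at T = (-25/6, -3/2)
T = G + t·(C−G) with t = 5

t = 5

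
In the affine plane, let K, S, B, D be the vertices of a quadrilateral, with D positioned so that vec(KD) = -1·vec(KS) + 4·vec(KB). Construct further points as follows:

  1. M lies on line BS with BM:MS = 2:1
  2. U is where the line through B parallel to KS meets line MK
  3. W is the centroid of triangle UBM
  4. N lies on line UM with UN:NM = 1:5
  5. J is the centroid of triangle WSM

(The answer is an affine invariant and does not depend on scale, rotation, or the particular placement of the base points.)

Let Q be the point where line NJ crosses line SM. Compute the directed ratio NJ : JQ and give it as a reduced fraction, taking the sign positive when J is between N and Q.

Assign K = (0, 0), S = (1, 0), B = (0, 1), D = (-1, 4) — the answer is frame-independent, so this choice is without loss of generality.
1. M lies on line BS with BM:MS = 2:1 ⇒ M = (2/3, 1/3)
2. U is where the line through B parallel to KS meets line MK ⇒ U = (2, 1)
3. W is the centroid of triangle UBM ⇒ W = (8/9, 7/9)
4. N lies on line UM with UN:NM = 1:5 ⇒ N = (16/9, 8/9)
5. J is the centroid of triangle WSM ⇒ J = (23/27, 10/27)
line NJ meets SM at Q = (83/117, 34/117)
J = N + t·(Q−N) with t = 13/15, so NJ:JQ = 13/15:2/15

NJ:JQ = 13/2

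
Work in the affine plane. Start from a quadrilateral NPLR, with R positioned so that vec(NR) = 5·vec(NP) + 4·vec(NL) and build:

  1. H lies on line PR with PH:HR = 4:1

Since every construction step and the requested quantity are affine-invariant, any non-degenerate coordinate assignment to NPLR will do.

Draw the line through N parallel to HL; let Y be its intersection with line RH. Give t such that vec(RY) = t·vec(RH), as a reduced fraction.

t = 29/8

Choose coordinates N = (0, 0), P = (1, 0), L = (0, 1), R = (5, 4).
1. H lies on line PR with PH:HR = 4:1 ⇒ H = (21/5, 16/5)
through N parallel to HL: direction (-21/5, -11/5); meets RH at Y = (21/10, 11/10)
Y = R + t·(H−R) with t = 29/8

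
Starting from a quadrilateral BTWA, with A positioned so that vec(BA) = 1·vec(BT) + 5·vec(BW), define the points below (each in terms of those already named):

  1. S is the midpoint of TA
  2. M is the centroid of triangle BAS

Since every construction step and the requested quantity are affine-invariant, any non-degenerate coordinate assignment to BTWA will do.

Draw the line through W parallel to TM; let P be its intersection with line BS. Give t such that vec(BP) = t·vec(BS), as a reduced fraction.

t = 1/10

Assign B = (0, 0), T = (1, 0), W = (0, 1), A = (1, 5) — the answer is frame-independent, so this choice is without loss of generality.
1. S is the midpoint of TA ⇒ S = (1, 5/2)
2. M is the centroid of triangle BAS ⇒ M = (2/3, 5/2)
through W parallel to TM: direction (-1/3, 5/2); meets BS at P = (1/10, 1/4)
P = B + t·(S−B) with t = 1/10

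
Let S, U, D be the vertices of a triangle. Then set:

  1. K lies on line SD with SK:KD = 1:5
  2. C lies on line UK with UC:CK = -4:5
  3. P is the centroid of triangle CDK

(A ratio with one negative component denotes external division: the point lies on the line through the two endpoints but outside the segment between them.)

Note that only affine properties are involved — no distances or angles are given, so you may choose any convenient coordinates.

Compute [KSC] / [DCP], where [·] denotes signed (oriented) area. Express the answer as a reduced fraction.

[KSC]:[DCP] = -3/5

Work in coordinates with S = (0, 0), U = (1, 0), D = (0, 1).
1. K lies on line SD with SK:KD = 1:5 ⇒ K = (0, 1/6)
2. C lies on line UK with UC:CK = -4:5 ⇒ C = (5, -2/3)
3. P is the centroid of triangle CDK ⇒ P = (5/3, 1/6)
2·[KSC] = 5/6, 2·[DCP] = -25/18
[KSC]:[DCP] = 5/6:-25/18 = -3/5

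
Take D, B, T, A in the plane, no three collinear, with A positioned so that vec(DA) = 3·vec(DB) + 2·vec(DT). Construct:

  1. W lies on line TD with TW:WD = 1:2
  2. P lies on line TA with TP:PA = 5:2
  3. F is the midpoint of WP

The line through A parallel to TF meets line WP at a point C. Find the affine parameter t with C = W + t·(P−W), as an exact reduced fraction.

t = 6/5

Assign D = (0, 0), B = (1, 0), T = (0, 1), A = (3, 2) — the answer is frame-independent, so this choice is without loss of generality.
1. W lies on line TD with TW:WD = 1:2 ⇒ W = (0, 2/3)
2. P lies on line TA with TP:PA = 5:2 ⇒ P = (15/7, 12/7)
3. F is the midpoint of WP ⇒ F = (15/14, 25/21)
through A parallel to TF: direction (15/14, 4/21); meets WP at C = (18/7, 202/105)
C = W + t·(P−W) with t = 6/5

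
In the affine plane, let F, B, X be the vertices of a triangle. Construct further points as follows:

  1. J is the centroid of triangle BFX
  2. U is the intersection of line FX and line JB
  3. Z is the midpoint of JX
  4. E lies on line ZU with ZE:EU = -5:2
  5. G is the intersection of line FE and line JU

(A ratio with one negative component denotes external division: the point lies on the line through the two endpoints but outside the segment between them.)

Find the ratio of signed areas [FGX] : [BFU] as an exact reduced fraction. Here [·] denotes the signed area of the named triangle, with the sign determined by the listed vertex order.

Work in coordinates with F = (0, 0), B = (1, 0), X = (0, 1).
1. J is the centroid of triangle BFX ⇒ J = (1/3, 1/3)
2. U is the intersection of line FX and line JB ⇒ U = (0, 1/2)
3. Z is the midpoint of JX ⇒ Z = (1/6, 2/3)
4. E lies on line ZU with ZE:EU = -5:2 ⇒ E = (-1/9, 7/18)
5. G is the intersection of line FE and line JU ⇒ G = (-1/6, 7/12)
2·[FGX] = -1/6, 2·[BFU] = -1/2
[FGX]:[BFU] = -1/6:-1/2 = 1/3

[FGX]:[BFU] = 1/3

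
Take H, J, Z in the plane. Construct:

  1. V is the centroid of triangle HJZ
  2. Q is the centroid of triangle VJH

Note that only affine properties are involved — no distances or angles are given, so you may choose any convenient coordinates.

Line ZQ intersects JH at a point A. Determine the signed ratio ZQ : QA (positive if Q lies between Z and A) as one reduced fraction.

Assign H = (0, 0), J = (1, 0), Z = (0, 1) — the answer is frame-independent, so this choice is without loss of generality.
1. V is the centroid of triangle HJZ ⇒ V = (1/3, 1/3)
2. Q is the centroid of triangle VJH ⇒ Q = (4/9, 1/9)
line ZQ meets JH at A = (1/2, 0)
Q = Z + t·(A−Z) with t = 8/9, so ZQ:QA = 8/9:1/9

ZQ:QA = 8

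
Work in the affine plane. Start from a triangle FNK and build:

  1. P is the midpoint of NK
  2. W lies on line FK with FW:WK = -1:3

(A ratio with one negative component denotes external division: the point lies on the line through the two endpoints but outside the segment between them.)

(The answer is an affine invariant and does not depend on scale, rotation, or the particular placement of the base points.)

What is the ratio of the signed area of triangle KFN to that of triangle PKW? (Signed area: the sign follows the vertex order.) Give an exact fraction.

Set F = (0, 0), N = (1, 0), K = (0, 1); any affine frame gives the same invariant.
1. P is the midpoint of NK ⇒ P = (1/2, 1/2)
2. W lies on line FK with FW:WK = -1:3 ⇒ W = (0, -1/2)
2·[KFN] = 1, 2·[PKW] = 3/4
[KFN]:[PKW] = 1:3/4 = 4/3

[KFN]:[PKW] = 4/3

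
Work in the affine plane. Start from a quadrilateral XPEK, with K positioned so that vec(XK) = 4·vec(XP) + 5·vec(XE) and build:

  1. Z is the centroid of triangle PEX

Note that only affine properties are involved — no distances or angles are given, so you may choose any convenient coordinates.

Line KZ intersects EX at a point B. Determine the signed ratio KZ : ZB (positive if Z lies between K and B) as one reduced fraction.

KZ:ZB = 11

Assign X = (0, 0), P = (1, 0), E = (0, 1), K = (4, 5) — the answer is frame-independent, so this choice is without loss of generality.
1. Z is the centroid of triangle PEX ⇒ Z = (1/3, 1/3)
line KZ meets EX at B = (0, -1/11)
Z = K + t·(B−K) with t = 11/12, so KZ:ZB = 11/12:1/12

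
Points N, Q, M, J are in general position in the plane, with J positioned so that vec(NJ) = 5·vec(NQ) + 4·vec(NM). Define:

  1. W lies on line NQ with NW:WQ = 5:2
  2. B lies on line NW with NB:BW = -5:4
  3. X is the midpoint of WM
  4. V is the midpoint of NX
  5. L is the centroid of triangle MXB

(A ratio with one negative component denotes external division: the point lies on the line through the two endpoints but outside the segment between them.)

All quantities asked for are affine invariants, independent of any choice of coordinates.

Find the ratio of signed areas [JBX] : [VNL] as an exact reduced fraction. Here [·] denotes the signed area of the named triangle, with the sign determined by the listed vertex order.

Assign N = (0, 0), Q = (1, 0), M = (0, 1), J = (5, 4) — the answer is frame-independent, so this choice is without loss of generality.
1. W lies on line NQ with NW:WQ = 5:2 ⇒ W = (5/7, 0)
2. B lies on line NW with NB:BW = -5:4 ⇒ B = (25/7, 0)
3. X is the midpoint of WM ⇒ X = (5/14, 1/2)
4. V is the midpoint of NX ⇒ V = (5/28, 1/4)
5. L is the centroid of triangle MXB ⇒ L = (55/42, 1/2)
2·[JBX] = -95/7, 2·[VNL] = 5/21
[JBX]:[VNL] = -95/7:5/21 = -57

[JBX]:[VNL] = -57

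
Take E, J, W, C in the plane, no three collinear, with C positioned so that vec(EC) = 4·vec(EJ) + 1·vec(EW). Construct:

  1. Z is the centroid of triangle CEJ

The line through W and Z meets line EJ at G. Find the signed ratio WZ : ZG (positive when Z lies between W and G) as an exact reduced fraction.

WZ:ZG = 2

Assign E = (0, 0), J = (1, 0), W = (0, 1), C = (4, 1) — the answer is frame-independent, so this choice is without loss of generality.
1. Z is the centroid of triangle CEJ ⇒ Z = (5/3, 1/3)
line WZ meets EJ at G = (5/2, 0)
Z = W + t·(G−W) with t = 2/3, so WZ:ZG = 2/3:1/3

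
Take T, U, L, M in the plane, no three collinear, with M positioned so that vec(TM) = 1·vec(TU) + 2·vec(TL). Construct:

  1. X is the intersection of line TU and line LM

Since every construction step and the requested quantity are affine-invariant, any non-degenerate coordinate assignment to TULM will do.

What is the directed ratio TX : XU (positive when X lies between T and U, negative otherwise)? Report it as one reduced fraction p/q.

Set T = (0, 0), U = (1, 0), L = (0, 1), M = (1, 2); any affine frame gives the same invariant.
1. X is the intersection of line TU and line LM ⇒ X = (-1, 0)
X = T + t·(U−T) with t = -1, so TX:XU = t:(1−t) = -1:2

TX:XU = -1/2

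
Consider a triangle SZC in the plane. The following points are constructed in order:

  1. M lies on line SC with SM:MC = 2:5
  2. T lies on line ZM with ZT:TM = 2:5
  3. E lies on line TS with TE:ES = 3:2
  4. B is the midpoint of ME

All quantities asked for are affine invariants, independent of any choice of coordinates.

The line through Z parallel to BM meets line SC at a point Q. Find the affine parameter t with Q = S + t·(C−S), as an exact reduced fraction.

Choose coordinates S = (0, 0), Z = (1, 0), C = (0, 1).
1. M lies on line SC with SM:MC = 2:5 ⇒ M = (0, 2/7)
2. T lies on line ZM with ZT:TM = 2:5 ⇒ T = (5/7, 4/49)
3. E lies on line TS with TE:ES = 3:2 ⇒ E = (2/7, 8/245)
4. B is the midpoint of ME ⇒ B = (1/7, 39/245)
through Z parallel to BM: direction (-1/7, 31/245); meets SC at Q = (0, 31/35)
Q = S + t·(C−S) with t = 31/35

t = 31/35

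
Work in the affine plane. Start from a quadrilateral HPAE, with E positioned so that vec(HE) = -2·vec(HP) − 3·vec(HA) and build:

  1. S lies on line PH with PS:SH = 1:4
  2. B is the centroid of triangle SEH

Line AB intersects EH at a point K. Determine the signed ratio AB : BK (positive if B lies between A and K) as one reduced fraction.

AB:BK = -7/2

Work in coordinates with H = (0, 0), P = (1, 0), A = (0, 1), E = (-2, -3).
1. S lies on line PH with PS:SH = 1:4 ⇒ S = (4/5, 0)
2. B is the centroid of triangle SEH ⇒ B = (-2/5, -1)
line AB meets EH at K = (-2/7, -3/7)
B = A + t·(K−A) with t = 7/5, so AB:BK = 7/5:-2/5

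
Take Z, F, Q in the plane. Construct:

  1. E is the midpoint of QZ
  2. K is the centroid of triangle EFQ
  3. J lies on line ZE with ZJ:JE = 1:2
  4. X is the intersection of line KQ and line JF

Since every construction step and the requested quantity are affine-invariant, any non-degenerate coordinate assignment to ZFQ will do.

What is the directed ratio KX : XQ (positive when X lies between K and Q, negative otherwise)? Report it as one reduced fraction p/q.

Choose coordinates Z = (0, 0), F = (1, 0), Q = (0, 1).
1. E is the midpoint of QZ ⇒ E = (0, 1/2)
2. K is the centroid of triangle EFQ ⇒ K = (1/3, 1/2)
3. J lies on line ZE with ZJ:JE = 1:2 ⇒ J = (0, 1/6)
4. X is the intersection of line KQ and line JF ⇒ X = (5/8, 1/16)
X = K + t·(Q−K) with t = -7/8, so KX:XQ = t:(1−t) = -7/8:15/8

KX:XQ = -7/15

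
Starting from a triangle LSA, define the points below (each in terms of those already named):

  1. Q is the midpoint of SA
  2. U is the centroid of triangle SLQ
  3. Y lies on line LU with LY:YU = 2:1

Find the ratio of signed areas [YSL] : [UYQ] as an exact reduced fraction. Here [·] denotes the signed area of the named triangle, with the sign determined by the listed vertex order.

Assign L = (0, 0), S = (1, 0), A = (0, 1) — the answer is frame-independent, so this choice is without loss of generality.
1. Q is the midpoint of SA ⇒ Q = (1/2, 1/2)
2. U is the centroid of triangle SLQ ⇒ U = (1/2, 1/6)
3. Y lies on line LU with LY:YU = 2:1 ⇒ Y = (1/3, 1/9)
2·[YSL] = -1/9, 2·[UYQ] = -1/18
[YSL]:[UYQ] = -1/9:-1/18 = 2

[YSL]:[UYQ] = 2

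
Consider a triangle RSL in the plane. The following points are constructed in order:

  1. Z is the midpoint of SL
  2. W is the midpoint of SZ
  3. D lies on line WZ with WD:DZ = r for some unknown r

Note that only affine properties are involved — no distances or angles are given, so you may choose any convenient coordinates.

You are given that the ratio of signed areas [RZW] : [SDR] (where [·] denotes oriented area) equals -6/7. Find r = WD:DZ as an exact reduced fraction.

Set R = (0, 0), S = (1, 0), L = (0, 1); any affine frame gives the same invariant.
1. Z is the midpoint of SL ⇒ Z = (1/2, 1/2)
2. W is the midpoint of SZ ⇒ W = (3/4, 1/4)
3. With WD:DZ = r, write λ = r/(r+1) so D = W + λ·(Z−W); D is affine-linear in λ
Every point depending on D is an affine combination of D and λ-independent points, so each such coordinate is linear in λ; the λ² term in each signed area is a multiple of (Z−W)×(Z−W) = 0, so 2·[RZW] and 2·[SDR] are each linear in λ. Evaluating at λ=0 and λ=1:
  2·[RZW] = -1/4,   2·[SDR] = 1/4·λ + 1/4
So [RZW]:[SDR] = (-1/4) / (1/4·λ + 1/4). Setting this equal to -6/7:
  -1/4 = -6/7·(1/4·λ + 1/4)  ⇒  λ = 1/6
Then r = λ/(1−λ) = (1/6)/(5/6) = 1/5. Check: with r = 1/5, D = (17/24, 7/24) and [RZW]:[SDR] = -6/7 as required.

r = 1/5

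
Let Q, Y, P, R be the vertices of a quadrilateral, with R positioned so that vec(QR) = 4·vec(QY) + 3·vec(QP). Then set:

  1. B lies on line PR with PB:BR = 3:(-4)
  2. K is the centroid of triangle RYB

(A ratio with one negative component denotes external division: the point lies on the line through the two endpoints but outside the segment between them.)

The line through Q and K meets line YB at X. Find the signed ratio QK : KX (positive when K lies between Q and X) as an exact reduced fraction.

Assign Q = (0, 0), Y = (1, 0), P = (0, 1), R = (4, 3) — the answer is frame-independent, so this choice is without loss of generality.
1. B lies on line PR with PB:BR = 3:(-4) ⇒ B = (-12, -5)
2. K is the centroid of triangle RYB ⇒ K = (-7/3, -2/3)
line QK meets YB at X = (35/9, 10/9)
K = Q + t·(X−Q) with t = -3/5, so QK:KX = -3/5:8/5

QK:KX = -3/8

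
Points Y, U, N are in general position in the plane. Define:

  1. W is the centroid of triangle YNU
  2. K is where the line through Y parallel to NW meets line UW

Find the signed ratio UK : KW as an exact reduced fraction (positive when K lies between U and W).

Set Y = (0, 0), U = (1, 0), N = (0, 1); any affine frame gives the same invariant.
1. W is the centroid of triangle YNU ⇒ W = (1/3, 1/3)
2. K is where the line through Y parallel to NW meets line UW ⇒ K = (-1/3, 2/3)
K = U + t·(W−U) with t = 2, so UK:KW = t:(1−t) = 2:-1

UK:KW = -2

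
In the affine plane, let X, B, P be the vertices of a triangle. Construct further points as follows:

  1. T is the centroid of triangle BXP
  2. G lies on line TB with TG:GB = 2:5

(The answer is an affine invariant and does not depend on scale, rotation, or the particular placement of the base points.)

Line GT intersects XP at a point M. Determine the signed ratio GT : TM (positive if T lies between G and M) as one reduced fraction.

Assign X = (0, 0), B = (1, 0), P = (0, 1) — the answer is frame-independent, so this choice is without loss of generality.
1. T is the centroid of triangle BXP ⇒ T = (1/3, 1/3)
2. G lies on line TB with TG:GB = 2:5 ⇒ G = (11/21, 5/21)
line GT meets XP at M = (0, 1/2)
T = G + t·(M−G) with t = 4/11, so GT:TM = 4/11:7/11

GT:TM = 4/7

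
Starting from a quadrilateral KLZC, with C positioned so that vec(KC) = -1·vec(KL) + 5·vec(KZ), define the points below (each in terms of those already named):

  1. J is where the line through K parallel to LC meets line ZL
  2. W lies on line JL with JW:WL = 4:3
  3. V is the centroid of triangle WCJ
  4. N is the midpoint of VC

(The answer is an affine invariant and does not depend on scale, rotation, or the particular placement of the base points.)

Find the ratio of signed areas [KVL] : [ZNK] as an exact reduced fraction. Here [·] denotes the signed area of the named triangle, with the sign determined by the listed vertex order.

[KVL]:[ZNK] = -155/46

Assign K = (0, 0), L = (1, 0), Z = (0, 1), C = (-1, 5) — the answer is frame-independent, so this choice is without loss of generality.
1. J is where the line through K parallel to LC meets line ZL ⇒ J = (-2/3, 5/3)
2. W lies on line JL with JW:WL = 4:3 ⇒ W = (2/7, 5/7)
3. V is the centroid of triangle WCJ ⇒ V = (-29/63, 155/63)
4. N is the midpoint of VC ⇒ N = (-46/63, 235/63)
2·[KVL] = -155/63, 2·[ZNK] = 46/63
[KVL]:[ZNK] = -155/63:46/63 = -155/46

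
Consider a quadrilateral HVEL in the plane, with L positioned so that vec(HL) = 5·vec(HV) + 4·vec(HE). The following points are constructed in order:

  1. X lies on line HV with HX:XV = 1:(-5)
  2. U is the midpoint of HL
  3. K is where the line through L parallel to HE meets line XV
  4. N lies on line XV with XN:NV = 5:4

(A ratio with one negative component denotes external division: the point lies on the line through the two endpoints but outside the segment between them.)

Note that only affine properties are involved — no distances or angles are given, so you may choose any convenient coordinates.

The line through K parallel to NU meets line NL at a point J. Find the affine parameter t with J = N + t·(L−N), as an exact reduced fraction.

Set H = (0, 0), V = (1, 0), E = (0, 1), L = (5, 4); any affine frame gives the same invariant.
1. X lies on line HV with HX:XV = 1:(-5) ⇒ X = (-1/4, 0)
2. U is the midpoint of HL ⇒ U = (5/2, 2)
3. K is where the line through L parallel to HE meets line XV ⇒ K = (5, 0)
4. N lies on line XV with XN:NV = 5:4 ⇒ N = (4/9, 0)
through K parallel to NU: direction (37/18, 2); meets NL at J = (1697/36, 41)
J = N + t·(L−N) with t = 41/4

t = 41/4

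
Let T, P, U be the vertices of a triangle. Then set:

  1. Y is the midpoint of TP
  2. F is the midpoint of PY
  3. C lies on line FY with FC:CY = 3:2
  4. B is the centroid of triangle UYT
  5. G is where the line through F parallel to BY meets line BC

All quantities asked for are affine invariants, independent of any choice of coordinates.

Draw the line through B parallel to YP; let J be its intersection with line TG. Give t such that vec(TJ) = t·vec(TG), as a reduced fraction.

Choose coordinates T = (0, 0), P = (1, 0), U = (0, 1).
1. Y is the midpoint of TP ⇒ Y = (1/2, 0)
2. F is the midpoint of PY ⇒ F = (3/4, 0)
3. C lies on line FY with FC:CY = 3:2 ⇒ C = (3/5, 0)
4. B is the centroid of triangle UYT ⇒ B = (1/6, 1/3)
5. G is where the line through F parallel to BY meets line BC ⇒ G = (5/4, -1/2)
through B parallel to YP: direction (1/2, 0); meets TG at J = (-5/6, 1/3)
J = T + t·(G−T) with t = -2/3

t = -2/3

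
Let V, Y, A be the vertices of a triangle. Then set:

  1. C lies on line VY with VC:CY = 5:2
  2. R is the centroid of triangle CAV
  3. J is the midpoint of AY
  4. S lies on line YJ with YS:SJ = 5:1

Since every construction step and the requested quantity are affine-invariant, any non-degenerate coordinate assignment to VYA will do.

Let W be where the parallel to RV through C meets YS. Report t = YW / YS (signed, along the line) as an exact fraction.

Set V = (0, 0), Y = (1, 0), A = (0, 1); any affine frame gives the same invariant.
1. C lies on line VY with VC:CY = 5:2 ⇒ C = (5/7, 0)
2. R is the centroid of triangle CAV ⇒ R = (5/21, 1/3)
3. J is the midpoint of AY ⇒ J = (1/2, 1/2)
4. S lies on line YJ with YS:SJ = 5:1 ⇒ S = (7/12, 5/12)
through C parallel to RV: direction (-5/21, -1/3); meets YS at W = (5/6, 1/6)
W = Y + t·(S−Y) with t = 2/5

t = 2/5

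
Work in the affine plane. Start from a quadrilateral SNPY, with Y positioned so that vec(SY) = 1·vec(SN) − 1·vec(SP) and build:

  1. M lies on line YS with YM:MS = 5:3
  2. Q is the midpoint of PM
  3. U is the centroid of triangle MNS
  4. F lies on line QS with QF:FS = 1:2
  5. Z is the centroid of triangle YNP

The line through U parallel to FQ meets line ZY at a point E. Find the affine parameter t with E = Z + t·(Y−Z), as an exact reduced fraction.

Work in coordinates with S = (0, 0), N = (1, 0), P = (0, 1), Y = (1, -1).
1. M lies on line YS with YM:MS = 5:3 ⇒ M = (3/8, -3/8)
2. Q is the midpoint of PM ⇒ Q = (3/16, 5/16)
3. U is the centroid of triangle MNS ⇒ U = (11/24, -1/8)
4. F lies on line QS with QF:FS = 1:2 ⇒ F = (1/8, 5/24)
5. Z is the centroid of triangle YNP ⇒ Z = (2/3, 0)
through U parallel to FQ: direction (1/16, 5/48); meets ZY at E = (13/21, 1/7)
E = Z + t·(Y−Z) with t = -1/7

t = -1/7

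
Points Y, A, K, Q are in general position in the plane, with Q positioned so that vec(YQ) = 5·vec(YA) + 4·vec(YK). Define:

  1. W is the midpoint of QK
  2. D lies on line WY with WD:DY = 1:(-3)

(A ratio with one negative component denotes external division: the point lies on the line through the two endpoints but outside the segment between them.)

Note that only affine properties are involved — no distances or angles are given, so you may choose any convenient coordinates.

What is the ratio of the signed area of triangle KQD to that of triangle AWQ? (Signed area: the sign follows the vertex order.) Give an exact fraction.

[KQD]:[AWQ] = -5/8

Set Y = (0, 0), A = (1, 0), K = (0, 1), Q = (5, 4); any affine frame gives the same invariant.
1. W is the midpoint of QK ⇒ W = (5/2, 5/2)
2. D lies on line WY with WD:DY = 1:(-3) ⇒ D = (15/4, 15/4)
2·[KQD] = 5/2, 2·[AWQ] = -4
[KQD]:[AWQ] = 5/2:-4 = -5/8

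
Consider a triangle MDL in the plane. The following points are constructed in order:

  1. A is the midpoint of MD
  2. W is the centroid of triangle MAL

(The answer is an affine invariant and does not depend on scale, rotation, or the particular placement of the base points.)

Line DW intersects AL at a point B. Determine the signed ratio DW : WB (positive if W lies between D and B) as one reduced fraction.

DW:WB = -4

Work in coordinates with M = (0, 0), D = (1, 0), L = (0, 1).
1. A is the midpoint of MD ⇒ A = (1/2, 0)
2. W is the centroid of triangle MAL ⇒ W = (1/6, 1/3)
line DW meets AL at B = (3/8, 1/4)
W = D + t·(B−D) with t = 4/3, so DW:WB = 4/3:-1/3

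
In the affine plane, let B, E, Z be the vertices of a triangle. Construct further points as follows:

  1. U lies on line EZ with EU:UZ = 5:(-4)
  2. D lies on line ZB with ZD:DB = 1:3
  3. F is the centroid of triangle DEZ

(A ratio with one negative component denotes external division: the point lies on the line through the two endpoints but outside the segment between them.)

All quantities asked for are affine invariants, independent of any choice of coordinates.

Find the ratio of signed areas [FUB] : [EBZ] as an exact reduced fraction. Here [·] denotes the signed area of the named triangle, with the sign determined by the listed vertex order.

Work in coordinates with B = (0, 0), E = (1, 0), Z = (0, 1).
1. U lies on line EZ with EU:UZ = 5:(-4) ⇒ U = (-4, 5)
2. D lies on line ZB with ZD:DB = 1:3 ⇒ D = (0, 3/4)
3. F is the centroid of triangle DEZ ⇒ F = (1/3, 7/12)
2·[FUB] = 4, 2·[EBZ] = -1
[FUB]:[EBZ] = 4:-1 = -4

[FUB]:[EBZ] = -4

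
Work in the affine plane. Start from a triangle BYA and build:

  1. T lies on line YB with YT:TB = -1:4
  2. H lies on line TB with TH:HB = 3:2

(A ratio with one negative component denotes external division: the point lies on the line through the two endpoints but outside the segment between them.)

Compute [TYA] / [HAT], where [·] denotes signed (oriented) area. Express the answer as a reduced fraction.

Set B = (0, 0), Y = (1, 0), A = (0, 1); any affine frame gives the same invariant.
1. T lies on line YB with YT:TB = -1:4 ⇒ T = (4/3, 0)
2. H lies on line TB with TH:HB = 3:2 ⇒ H = (8/15, 0)
2·[TYA] = -1/3, 2·[HAT] = -4/5
[TYA]:[HAT] = -1/3:-4/5 = 5/12

[TYA]:[HAT] = 5/12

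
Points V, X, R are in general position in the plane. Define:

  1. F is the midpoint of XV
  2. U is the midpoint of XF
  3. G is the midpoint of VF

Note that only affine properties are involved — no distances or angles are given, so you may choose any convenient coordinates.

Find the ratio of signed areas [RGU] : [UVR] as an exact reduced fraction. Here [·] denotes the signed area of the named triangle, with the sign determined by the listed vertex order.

Assign V = (0, 0), X = (1, 0), R = (0, 1) — the answer is frame-independent, so this choice is without loss of generality.
1. F is the midpoint of XV ⇒ F = (1/2, 0)
2. U is the midpoint of XF ⇒ U = (3/4, 0)
3. G is the midpoint of VF ⇒ G = (1/4, 0)
2·[RGU] = 1/2, 2·[UVR] = -3/4
[RGU]:[UVR] = 1/2:-3/4 = -2/3

[RGU]:[UVR] = -2/3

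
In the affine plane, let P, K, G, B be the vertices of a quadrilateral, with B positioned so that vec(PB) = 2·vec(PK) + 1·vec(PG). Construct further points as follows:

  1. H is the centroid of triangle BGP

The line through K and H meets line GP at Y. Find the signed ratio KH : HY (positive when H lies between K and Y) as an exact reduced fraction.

Assign P = (0, 0), K = (1, 0), G = (0, 1), B = (2, 1) — the answer is frame-independent, so this choice is without loss of generality.
1. H is the centroid of triangle BGP ⇒ H = (2/3, 2/3)
line KH meets GP at Y = (0, 2)
H = K + t·(Y−K) with t = 1/3, so KH:HY = 1/3:2/3

KH:HY = 1/2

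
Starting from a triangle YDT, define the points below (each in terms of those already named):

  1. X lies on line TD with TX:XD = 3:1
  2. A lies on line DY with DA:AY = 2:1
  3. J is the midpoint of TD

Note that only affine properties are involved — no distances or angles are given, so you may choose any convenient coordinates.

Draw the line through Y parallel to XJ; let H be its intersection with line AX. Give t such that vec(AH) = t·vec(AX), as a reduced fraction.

t = -1/2

Assign Y = (0, 0), D = (1, 0), T = (0, 1) — the answer is frame-independent, so this choice is without loss of generality.
1. X lies on line TD with TX:XD = 3:1 ⇒ X = (3/4, 1/4)
2. A lies on line DY with DA:AY = 2:1 ⇒ A = (1/3, 0)
3. J is the midpoint of TD ⇒ J = (1/2, 1/2)
through Y parallel to XJ: direction (-1/4, 1/4); meets AX at H = (1/8, -1/8)
H = A + t·(X−A) with t = -1/2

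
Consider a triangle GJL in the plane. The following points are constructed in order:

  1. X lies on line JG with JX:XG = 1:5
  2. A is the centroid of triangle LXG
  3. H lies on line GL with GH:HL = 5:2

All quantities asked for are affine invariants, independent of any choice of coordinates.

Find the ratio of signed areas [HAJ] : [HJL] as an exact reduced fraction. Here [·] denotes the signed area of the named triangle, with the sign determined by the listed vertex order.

[HAJ]:[HJL] = 23/36

Choose coordinates G = (0, 0), J = (1, 0), L = (0, 1).
1. X lies on line JG with JX:XG = 1:5 ⇒ X = (5/6, 0)
2. A is the centroid of triangle LXG ⇒ A = (5/18, 1/3)
3. H lies on line GL with GH:HL = 5:2 ⇒ H = (0, 5/7)
2·[HAJ] = 23/126, 2·[HJL] = 2/7
[HAJ]:[HJL] = 23/126:2/7 = 23/36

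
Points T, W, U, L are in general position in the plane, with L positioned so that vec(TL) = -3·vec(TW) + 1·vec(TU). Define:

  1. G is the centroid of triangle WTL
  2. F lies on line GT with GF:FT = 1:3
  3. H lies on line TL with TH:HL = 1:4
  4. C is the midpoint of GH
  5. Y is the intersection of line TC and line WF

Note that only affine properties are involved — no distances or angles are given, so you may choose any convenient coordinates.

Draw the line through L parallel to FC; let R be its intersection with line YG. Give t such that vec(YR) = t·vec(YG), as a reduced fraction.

Set T = (0, 0), W = (1, 0), U = (0, 1), L = (-3, 1); any affine frame gives the same invariant.
1. G is the centroid of triangle WTL ⇒ G = (-2/3, 1/3)
2. F lies on line GT with GF:FT = 1:3 ⇒ F = (-1/2, 1/4)
3. H lies on line TL with TH:HL = 1:4 ⇒ H = (-3/5, 1/5)
4. C is the midpoint of GH ⇒ C = (-19/30, 4/15)
5. Y is the intersection of line TC and line WF ⇒ Y = (-19/29, 8/29)
through L parallel to FC: direction (-2/15, 1/60); meets YG at R = (-29/39, 28/39)
R = Y + t·(G−Y) with t = 100/13

t = 100/13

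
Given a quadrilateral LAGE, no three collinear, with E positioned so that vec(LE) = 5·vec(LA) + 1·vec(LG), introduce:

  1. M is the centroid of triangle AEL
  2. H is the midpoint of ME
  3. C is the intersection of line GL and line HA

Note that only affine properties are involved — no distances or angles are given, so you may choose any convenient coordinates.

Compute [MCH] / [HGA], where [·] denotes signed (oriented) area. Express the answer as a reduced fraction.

Work in coordinates with L = (0, 0), A = (1, 0), G = (0, 1), E = (5, 1).
1. M is the centroid of triangle AEL ⇒ M = (2, 1/3)
2. H is the midpoint of ME ⇒ H = (7/2, 2/3)
3. C is the intersection of line GL and line HA ⇒ C = (0, -4/15)
2·[MCH] = 7/30, 2·[HGA] = 19/6
[MCH]:[HGA] = 7/30:19/6 = 7/95

[MCH]:[HGA] = 7/95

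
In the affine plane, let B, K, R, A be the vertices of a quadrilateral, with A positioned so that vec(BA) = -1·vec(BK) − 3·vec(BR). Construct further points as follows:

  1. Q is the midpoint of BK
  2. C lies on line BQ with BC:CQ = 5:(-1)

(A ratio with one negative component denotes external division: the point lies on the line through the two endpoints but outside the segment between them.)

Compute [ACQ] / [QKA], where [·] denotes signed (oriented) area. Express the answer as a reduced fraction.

Set B = (0, 0), K = (1, 0), R = (0, 1), A = (-1, -3); any affine frame gives the same invariant.
1. Q is the midpoint of BK ⇒ Q = (1/2, 0)
2. C lies on line BQ with BC:CQ = 5:(-1) ⇒ C = (5/8, 0)
2·[ACQ] = 3/8, 2·[QKA] = -3/2
[ACQ]:[QKA] = 3/8:-3/2 = -1/4

[ACQ]:[QKA] = -1/4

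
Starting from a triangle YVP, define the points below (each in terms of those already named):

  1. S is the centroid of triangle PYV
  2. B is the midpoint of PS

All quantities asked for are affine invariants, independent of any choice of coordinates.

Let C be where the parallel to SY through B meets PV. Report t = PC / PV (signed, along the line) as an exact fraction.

t = 1/4

Set Y = (0, 0), V = (1, 0), P = (0, 1); any affine frame gives the same invariant.
1. S is the centroid of triangle PYV ⇒ S = (1/3, 1/3)
2. B is the midpoint of PS ⇒ B = (1/6, 2/3)
through B parallel to SY: direction (-1/3, -1/3); meets PV at C = (1/4, 3/4)
C = P + t·(V−P) with t = 1/4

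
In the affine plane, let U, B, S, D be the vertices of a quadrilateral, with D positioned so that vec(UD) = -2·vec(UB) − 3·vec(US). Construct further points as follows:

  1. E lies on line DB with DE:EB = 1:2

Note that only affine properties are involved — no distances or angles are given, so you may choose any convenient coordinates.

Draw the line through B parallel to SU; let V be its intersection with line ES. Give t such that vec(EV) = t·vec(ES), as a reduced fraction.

t = 2

Choose coordinates U = (0, 0), B = (1, 0), S = (0, 1), D = (-2, -3).
1. E lies on line DB with DE:EB = 1:2 ⇒ E = (-1, -2)
through B parallel to SU: direction (0, -1); meets ES at V = (1, 4)
V = E + t·(S−E) with t = 2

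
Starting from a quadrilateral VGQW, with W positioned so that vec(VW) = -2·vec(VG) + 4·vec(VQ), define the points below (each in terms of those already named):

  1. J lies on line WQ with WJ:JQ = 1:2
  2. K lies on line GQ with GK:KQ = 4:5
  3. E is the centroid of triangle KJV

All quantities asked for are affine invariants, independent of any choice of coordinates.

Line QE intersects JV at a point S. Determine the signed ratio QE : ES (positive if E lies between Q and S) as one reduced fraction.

Choose coordinates V = (0, 0), G = (1, 0), Q = (0, 1), W = (-2, 4).
1. J lies on line WQ with WJ:JQ = 1:2 ⇒ J = (-4/3, 3)
2. K lies on line GQ with GK:KQ = 4:5 ⇒ K = (5/9, 4/9)
3. E is the centroid of triangle KJV ⇒ E = (-7/27, 31/27)
line QE meets JV at S = (-28/47, 63/47)
E = Q + t·(S−Q) with t = 47/108, so QE:ES = 47/108:61/108

QE:ES = 47/61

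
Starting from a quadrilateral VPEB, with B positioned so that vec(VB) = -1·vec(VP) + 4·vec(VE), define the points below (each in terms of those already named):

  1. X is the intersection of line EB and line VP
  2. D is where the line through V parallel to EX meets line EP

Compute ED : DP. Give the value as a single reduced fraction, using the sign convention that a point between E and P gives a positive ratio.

ED:DP = -1/3

Assign V = (0, 0), P = (1, 0), E = (0, 1), B = (-1, 4) — the answer is frame-independent, so this choice is without loss of generality.
1. X is the intersection of line EB and line VP ⇒ X = (1/3, 0)
2. D is where the line through V parallel to EX meets line EP ⇒ D = (-1/2, 3/2)
D = E + t·(P−E) with t = -1/2, so ED:DP = t:(1−t) = -1/2:3/2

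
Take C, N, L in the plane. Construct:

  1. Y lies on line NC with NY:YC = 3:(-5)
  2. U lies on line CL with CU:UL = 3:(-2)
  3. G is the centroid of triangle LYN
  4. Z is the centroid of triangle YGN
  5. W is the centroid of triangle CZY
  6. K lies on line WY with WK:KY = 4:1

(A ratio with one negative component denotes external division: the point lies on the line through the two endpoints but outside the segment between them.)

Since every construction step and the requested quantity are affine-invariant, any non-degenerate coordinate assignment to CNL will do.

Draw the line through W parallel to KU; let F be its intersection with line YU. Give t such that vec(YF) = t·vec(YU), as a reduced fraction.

t = 5

Assign C = (0, 0), N = (1, 0), L = (0, 1) — the answer is frame-independent, so this choice is without loss of generality.
1. Y lies on line NC with NY:YC = 3:(-5) ⇒ Y = (5/2, 0)
2. U lies on line CL with CU:UL = 3:(-2) ⇒ U = (0, 3)
3. G is the centroid of triangle LYN ⇒ G = (7/6, 1/3)
4. Z is the centroid of triangle YGN ⇒ Z = (14/9, 1/9)
5. W is the centroid of triangle CZY ⇒ W = (73/54, 1/27)
6. K lies on line WY with WK:KY = 4:1 ⇒ K = (613/270, 1/135)
through W parallel to KU: direction (-613/270, 404/135); meets YU at F = (-10, 15)
F = Y + t·(U−Y) with t = 5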